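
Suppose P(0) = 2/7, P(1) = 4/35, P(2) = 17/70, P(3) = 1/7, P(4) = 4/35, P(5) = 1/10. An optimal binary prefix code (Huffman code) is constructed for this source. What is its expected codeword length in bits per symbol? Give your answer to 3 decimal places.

Repeatedly combine the two least-probable nodes; the expected code length is the sum of the merged weights.
merge 1/10 + 4/35 → 3/14
merge 4/35 + 1/7 → 9/35
merge 3/14 + 17/70 → 16/35
merge 9/35 + 2/7 → 19/35
merge 16/35 + 19/35 → 1
L = 3/14 + 9/35 + 16/35 + 19/35 + 1 = 173/70 ≈ 2.471 bits/symbol.

2.471 bits/symbol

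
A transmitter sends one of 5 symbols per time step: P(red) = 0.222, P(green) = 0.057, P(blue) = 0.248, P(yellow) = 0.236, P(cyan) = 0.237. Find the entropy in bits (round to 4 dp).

2.2004 bits

H = −Σ pᵢ log₂ pᵢ.
−0.222·log₂(0.222) = 0.4820
−0.057·log₂(0.057) = 0.2356
−0.248·log₂(0.248) = 0.4989
−0.236·log₂(0.236) = 0.4916
−0.237·log₂(0.237) = 0.4923
Sum ≈ 2.2004 → 2.2004 bits.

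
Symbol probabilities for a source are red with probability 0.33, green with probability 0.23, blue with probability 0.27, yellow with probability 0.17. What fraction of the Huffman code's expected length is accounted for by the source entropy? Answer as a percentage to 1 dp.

Entropy H = −Σ p log₂ p ≈ 1.9601 bits.
Huffman merges: 17/100+23/100→2/5; 27/100+33/100→3/5; 2/5+3/5→1. L = 2 ≈ 2.0000.
Efficiency = H/L = 1.9601/2.0000 = 98.0%.

98.0%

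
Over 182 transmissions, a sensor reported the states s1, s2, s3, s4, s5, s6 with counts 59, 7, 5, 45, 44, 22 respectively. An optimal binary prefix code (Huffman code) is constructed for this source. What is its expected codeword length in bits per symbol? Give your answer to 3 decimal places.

2.253 bits/symbol

Probabilities are the counts divided by 182.
Repeatedly combine the two least-probable nodes; the expected code length is the sum of the merged weights.
merge 5/182 + 1/26 → 6/91
merge 6/91 + 11/91 → 17/91
merge 17/91 + 22/91 → 3/7
merge 45/182 + 59/182 → 4/7
merge 3/7 + 4/7 → 1
L = 6/91 + 17/91 + 3/7 + 4/7 + 1 = 205/91 ≈ 2.253 bits/symbol.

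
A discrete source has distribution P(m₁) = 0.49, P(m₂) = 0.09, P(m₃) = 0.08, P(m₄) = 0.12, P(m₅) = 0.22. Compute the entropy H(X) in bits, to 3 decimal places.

H = −Σ pᵢ log₂ pᵢ.
−0.49·log₂(0.49) = 0.5043
−0.09·log₂(0.09) = 0.3127
−0.08·log₂(0.08) = 0.2915
−0.12·log₂(0.12) = 0.3671
−0.22·log₂(0.22) = 0.4806
Sum ≈ 1.9561 → 1.956 bits.

1.956 bits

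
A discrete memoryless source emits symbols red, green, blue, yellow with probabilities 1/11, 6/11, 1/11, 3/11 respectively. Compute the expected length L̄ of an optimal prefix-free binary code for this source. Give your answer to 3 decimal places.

Repeatedly combine the two least-probable nodes; the expected code length is the sum of the merged weights.
merge 1/11 + 1/11 → 2/11
merge 2/11 + 3/11 → 5/11
merge 5/11 + 6/11 → 1
L = 2/11 + 5/11 + 1 = 18/11 ≈ 1.636 bits/symbol.

1.636 bits/symbol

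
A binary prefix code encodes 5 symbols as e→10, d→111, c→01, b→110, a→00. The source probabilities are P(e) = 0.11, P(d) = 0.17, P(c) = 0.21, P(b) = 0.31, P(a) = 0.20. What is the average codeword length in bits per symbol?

L̄ = Σ pᵢ·ℓᵢ = 0.11·2 + 0.17·3 + 0.21·2 + 0.31·3 + 0.20·2 = 2.48 bits/symbol.

2.48 bits/symbol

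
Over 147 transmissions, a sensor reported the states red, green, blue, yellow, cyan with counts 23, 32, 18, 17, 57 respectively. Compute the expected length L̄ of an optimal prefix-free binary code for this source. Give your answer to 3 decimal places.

Probabilities are the counts divided by 147.
Repeatedly combine the two least-probable nodes; the expected code length is the sum of the merged weights.
merge 17/147 + 6/49 → 5/21
merge 23/147 + 32/147 → 55/147
merge 5/21 + 55/147 → 30/49
merge 19/49 + 30/49 → 1
L = 5/21 + 55/147 + 30/49 + 1 = 109/49 ≈ 2.224 bits/symbol.

2.224 bits/symbol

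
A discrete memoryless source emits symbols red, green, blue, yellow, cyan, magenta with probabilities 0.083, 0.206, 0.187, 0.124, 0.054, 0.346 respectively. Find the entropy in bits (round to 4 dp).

2.3505 bits

H = −Σ pᵢ log₂ pᵢ.
−0.083·log₂(0.083) = 0.2980
−0.206·log₂(0.206) = 0.4695
−0.187·log₂(0.187) = 0.4523
−0.124·log₂(0.124) = 0.3734
−0.054·log₂(0.054) = 0.2274
−0.346·log₂(0.346) = 0.5298
Sum ≈ 2.3505 → 2.3505 bits.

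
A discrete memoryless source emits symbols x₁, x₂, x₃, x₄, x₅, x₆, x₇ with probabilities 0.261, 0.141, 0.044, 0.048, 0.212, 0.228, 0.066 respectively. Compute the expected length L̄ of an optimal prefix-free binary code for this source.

2.549 bits/symbol

Repeatedly combine the two least-probable nodes; the expected code length is the sum of the merged weights.
merge 11/250 + 6/125 → 23/250
merge 33/500 + 23/250 → 79/500
merge 141/1000 + 79/500 → 299/1000
merge 53/250 + 57/250 → 11/25
merge 261/1000 + 299/1000 → 14/25
merge 11/25 + 14/25 → 1
L = 23/250 + 79/500 + 299/1000 + 11/25 + 14/25 + 1 = 2549/1000 = 2.549 bits/symbol.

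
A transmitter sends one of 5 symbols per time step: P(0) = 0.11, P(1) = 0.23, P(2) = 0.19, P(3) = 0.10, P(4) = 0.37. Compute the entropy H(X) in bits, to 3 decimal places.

2.156 bits

H = −Σ pᵢ log₂ pᵢ.
−0.11·log₂(0.11) = 0.3503
−0.23·log₂(0.23) = 0.4877
−0.19·log₂(0.19) = 0.4552
−0.10·log₂(0.10) = 0.3322
−0.37·log₂(0.37) = 0.5307
Sum ≈ 2.1561 → 2.156 bits.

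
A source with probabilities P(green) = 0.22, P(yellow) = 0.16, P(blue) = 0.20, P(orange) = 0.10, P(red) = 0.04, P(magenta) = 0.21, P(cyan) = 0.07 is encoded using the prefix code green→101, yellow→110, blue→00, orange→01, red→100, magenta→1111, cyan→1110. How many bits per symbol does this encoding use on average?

2.98 bits/symbol

L̄ = Σ pᵢ·ℓᵢ = 0.22·3 + 0.16·3 + 0.20·2 + 0.10·2 + 0.04·3 + 0.21·4 + 0.07·4 = 2.98 bits/symbol.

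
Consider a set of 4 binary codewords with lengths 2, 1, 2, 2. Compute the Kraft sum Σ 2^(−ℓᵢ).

With common denominator 2^2 = 4: Σ 2^(−ℓᵢ) = 1/4 + 2/4 + 1/4 + 1/4 = 5/4 = 1.25.

1.25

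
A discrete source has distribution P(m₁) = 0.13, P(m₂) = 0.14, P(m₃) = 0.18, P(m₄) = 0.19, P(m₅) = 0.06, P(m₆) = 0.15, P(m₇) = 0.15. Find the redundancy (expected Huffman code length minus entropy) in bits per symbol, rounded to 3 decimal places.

0.065 bits

Entropy H = −Σ p log₂ p ≈ 2.7449 bits.
Huffman merges: 3/50+13/100→19/100; 7/50+3/20→29/100; 3/20+9/50→33/100; 19/100+19/100→19/50; 29/100+33/100→31/50; 19/50+31/50→1. L = 281/100 ≈ 2.8100.
L − H = 2.8100 − 2.7449 = 0.065 bits.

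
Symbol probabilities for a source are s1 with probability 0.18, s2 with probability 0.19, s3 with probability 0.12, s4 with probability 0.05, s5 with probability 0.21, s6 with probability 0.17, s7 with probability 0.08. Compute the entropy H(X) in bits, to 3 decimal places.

2.683 bits

H = −Σ pᵢ log₂ pᵢ.
−0.18·log₂(0.18) = 0.4453
−0.19·log₂(0.19) = 0.4552
−0.12·log₂(0.12) = 0.3671
−0.05·log₂(0.05) = 0.2161
−0.21·log₂(0.21) = 0.4728
−0.17·log₂(0.17) = 0.4346
−0.08·log₂(0.08) = 0.2915
Sum ≈ 2.6826 → 2.683 bits.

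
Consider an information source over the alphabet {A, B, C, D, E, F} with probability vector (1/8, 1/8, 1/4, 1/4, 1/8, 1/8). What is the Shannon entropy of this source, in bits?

Each probability is a power of 1/2, so log₂(1/p) is an integer.
H = Σ p·log₂(1/p) = 1/8·3 + 1/8·3 + 1/4·2 + 1/4·2 + 1/8·3 + 1/8·3 = 2.5 bits.

2.5 bits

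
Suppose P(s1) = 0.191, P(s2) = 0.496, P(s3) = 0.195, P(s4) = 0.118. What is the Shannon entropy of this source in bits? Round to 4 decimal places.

1.7816 bits

H = −Σ pᵢ log₂ pᵢ.
−0.191·log₂(0.191) = 0.4562
−0.496·log₂(0.496) = 0.5017
−0.195·log₂(0.195) = 0.4599
−0.118·log₂(0.118) = 0.3638
Sum ≈ 1.7816 → 1.7816 bits.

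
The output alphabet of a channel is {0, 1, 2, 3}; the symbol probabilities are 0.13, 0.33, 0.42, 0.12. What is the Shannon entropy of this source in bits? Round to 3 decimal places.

1.803 bits

H = −Σ pᵢ log₂ pᵢ.
−0.13·log₂(0.13) = 0.3826
−0.33·log₂(0.33) = 0.5278
−0.42·log₂(0.42) = 0.5256
−0.12·log₂(0.12) = 0.3671
Sum ≈ 1.8032 → 1.803 bits.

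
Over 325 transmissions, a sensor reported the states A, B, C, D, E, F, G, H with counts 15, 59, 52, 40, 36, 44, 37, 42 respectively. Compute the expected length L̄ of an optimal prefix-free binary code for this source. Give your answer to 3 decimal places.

Probabilities are the counts divided by 325.
Repeatedly combine the two least-probable nodes; the expected code length is the sum of the merged weights.
merge 3/65 + 36/325 → 51/325
merge 37/325 + 8/65 → 77/325
merge 42/325 + 44/325 → 86/325
merge 51/325 + 4/25 → 103/325
merge 59/325 + 77/325 → 136/325
merge 86/325 + 103/325 → 189/325
merge 136/325 + 189/325 → 1
L = 51/325 + 77/325 + 86/325 + 103/325 + 136/325 + 189/325 + 1 = 967/325 ≈ 2.975 bits/symbol.

2.975 bits/symbol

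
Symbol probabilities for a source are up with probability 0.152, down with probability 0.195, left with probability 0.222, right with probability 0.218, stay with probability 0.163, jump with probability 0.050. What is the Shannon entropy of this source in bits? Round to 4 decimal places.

H = −Σ pᵢ log₂ pᵢ.
−0.152·log₂(0.152) = 0.4131
−0.195·log₂(0.195) = 0.4599
−0.222·log₂(0.222) = 0.4820
−0.218·log₂(0.218) = 0.4791
−0.163·log₂(0.163) = 0.4266
−0.050·log₂(0.050) = 0.2161
Sum ≈ 2.4768 → 2.4768 bits.

2.4768 bits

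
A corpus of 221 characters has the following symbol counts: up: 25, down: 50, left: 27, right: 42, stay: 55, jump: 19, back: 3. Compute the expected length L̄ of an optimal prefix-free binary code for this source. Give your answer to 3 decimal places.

2.624 bits/symbol

Probabilities are the counts divided by 221.
Repeatedly combine the two least-probable nodes; the expected code length is the sum of the merged weights.
merge 3/221 + 19/221 → 22/221
merge 22/221 + 25/221 → 47/221
merge 27/221 + 42/221 → 69/221
merge 47/221 + 50/221 → 97/221
merge 55/221 + 69/221 → 124/221
merge 97/221 + 124/221 → 1
L = 22/221 + 47/221 + 69/221 + 97/221 + 124/221 + 1 = 580/221 ≈ 2.624 bits/symbol.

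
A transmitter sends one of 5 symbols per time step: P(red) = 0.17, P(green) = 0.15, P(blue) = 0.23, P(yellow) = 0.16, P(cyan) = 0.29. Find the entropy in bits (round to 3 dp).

H = −Σ pᵢ log₂ pᵢ.
−0.17·log₂(0.17) = 0.4346
−0.15·log₂(0.15) = 0.4105
−0.23·log₂(0.23) = 0.4877
−0.16·log₂(0.16) = 0.4230
−0.29·log₂(0.29) = 0.5179
Sum ≈ 2.2737 → 2.274 bits.

2.274 bits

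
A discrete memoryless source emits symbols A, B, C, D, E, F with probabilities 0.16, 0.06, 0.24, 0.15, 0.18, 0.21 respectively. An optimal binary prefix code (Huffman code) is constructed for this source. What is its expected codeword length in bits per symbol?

2.55 bits/symbol

Repeatedly combine the two least-probable nodes; the expected code length is the sum of the merged weights.
merge 3/50 + 3/20 → 21/100
merge 4/25 + 9/50 → 17/50
merge 21/100 + 21/100 → 21/50
merge 6/25 + 17/50 → 29/50
merge 21/50 + 29/50 → 1
L = 21/100 + 17/50 + 21/50 + 29/50 + 1 = 51/20 = 2.55 bits/symbol.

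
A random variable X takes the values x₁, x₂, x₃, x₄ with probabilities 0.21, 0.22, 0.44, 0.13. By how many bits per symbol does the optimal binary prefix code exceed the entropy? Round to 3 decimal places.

Entropy H = −Σ p log₂ p ≈ 1.8572 bits.
Huffman merges: 13/100+21/100→17/50; 11/50+17/50→14/25; 11/25+14/25→1. L = 19/10 ≈ 1.9000.
L − H = 1.9000 − 1.8572 = 0.043 bits.

0.043 bits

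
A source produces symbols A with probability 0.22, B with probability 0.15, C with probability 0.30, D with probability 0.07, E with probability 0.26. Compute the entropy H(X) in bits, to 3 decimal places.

H = −Σ pᵢ log₂ pᵢ.
−0.22·log₂(0.22) = 0.4806
−0.15·log₂(0.15) = 0.4105
−0.30·log₂(0.30) = 0.5211
−0.07·log₂(0.07) = 0.2686
−0.26·log₂(0.26) = 0.5053
Sum ≈ 2.1861 → 2.186 bits.

2.186 bits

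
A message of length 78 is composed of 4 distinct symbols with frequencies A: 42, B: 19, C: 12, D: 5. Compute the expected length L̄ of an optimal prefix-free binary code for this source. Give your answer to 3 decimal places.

1.679 bits/symbol

Probabilities are the counts divided by 78.
Repeatedly combine the two least-probable nodes; the expected code length is the sum of the merged weights.
merge 5/78 + 2/13 → 17/78
merge 17/78 + 19/78 → 6/13
merge 6/13 + 7/13 → 1
L = 17/78 + 6/13 + 1 = 131/78 ≈ 1.679 bits/symbol.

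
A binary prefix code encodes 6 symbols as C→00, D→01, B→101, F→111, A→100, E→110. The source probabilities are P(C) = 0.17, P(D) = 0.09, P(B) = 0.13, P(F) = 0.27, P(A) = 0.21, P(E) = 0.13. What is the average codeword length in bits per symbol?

2.74 bits/symbol

L̄ = Σ pᵢ·ℓᵢ = 0.17·2 + 0.09·2 + 0.13·3 + 0.27·3 + 0.21·3 + 0.13·3 = 2.74 bits/symbol.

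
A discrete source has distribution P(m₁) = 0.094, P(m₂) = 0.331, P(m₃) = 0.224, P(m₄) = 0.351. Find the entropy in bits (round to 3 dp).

H = −Σ pᵢ log₂ pᵢ.
−0.094·log₂(0.094) = 0.3207
−0.331·log₂(0.331) = 0.5280
−0.224·log₂(0.224) = 0.4835
−0.351·log₂(0.351) = 0.5302
Sum ≈ 1.8623 → 1.862 bits.

1.862 bits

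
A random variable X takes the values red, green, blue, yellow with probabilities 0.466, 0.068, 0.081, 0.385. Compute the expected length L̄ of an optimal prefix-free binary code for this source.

1.683 bits/symbol

Repeatedly combine the two least-probable nodes; the expected code length is the sum of the merged weights.
merge 17/250 + 81/1000 → 149/1000
merge 149/1000 + 77/200 → 267/500
merge 233/500 + 267/500 → 1
L = 149/1000 + 267/500 + 1 = 1683/1000 = 1.683 bits/symbol.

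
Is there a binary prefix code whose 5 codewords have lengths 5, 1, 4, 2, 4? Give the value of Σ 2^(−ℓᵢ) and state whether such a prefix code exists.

With common denominator 2^5 = 32: Σ 2^(−ℓᵢ) = 1/32 + 16/32 + 2/32 + 8/32 + 2/32 = 29/32 = 0.90625.
Kraft's inequality requires Σ ≤ 1; here Σ = 0.90625 ≤ 1, so such a prefix code exists.

0.90625; yes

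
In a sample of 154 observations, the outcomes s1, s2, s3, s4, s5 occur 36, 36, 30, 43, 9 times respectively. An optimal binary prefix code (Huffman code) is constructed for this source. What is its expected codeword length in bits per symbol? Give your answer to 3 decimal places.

2.253 bits/symbol

Probabilities are the counts divided by 154.
Repeatedly combine the two least-probable nodes; the expected code length is the sum of the merged weights.
merge 9/154 + 15/77 → 39/154
merge 18/77 + 18/77 → 36/77
merge 39/154 + 43/154 → 41/77
merge 36/77 + 41/77 → 1
L = 39/154 + 36/77 + 41/77 + 1 = 347/154 ≈ 2.253 bits/symbol.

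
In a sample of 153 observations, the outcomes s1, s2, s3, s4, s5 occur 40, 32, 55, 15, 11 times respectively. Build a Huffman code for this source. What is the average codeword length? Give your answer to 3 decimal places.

2.170 bits/symbol

Probabilities are the counts divided by 153.
Repeatedly combine the two least-probable nodes; the expected code length is the sum of the merged weights.
merge 11/153 + 5/51 → 26/153
merge 26/153 + 32/153 → 58/153
merge 40/153 + 55/153 → 95/153
merge 58/153 + 95/153 → 1
L = 26/153 + 58/153 + 95/153 + 1 = 332/153 ≈ 2.170 bits/symbol.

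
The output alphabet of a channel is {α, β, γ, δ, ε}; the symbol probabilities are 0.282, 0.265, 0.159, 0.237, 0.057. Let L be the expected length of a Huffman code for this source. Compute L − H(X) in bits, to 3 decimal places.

0.044 bits

Entropy H = −Σ p log₂ p ≈ 2.1724 bits.
Huffman merges: 57/1000+159/1000→27/125; 27/125+237/1000→453/1000; 53/200+141/500→547/1000; 453/1000+547/1000→1. L = 277/125 ≈ 2.2160.
L − H = 2.2160 − 2.1724 = 0.044 bits.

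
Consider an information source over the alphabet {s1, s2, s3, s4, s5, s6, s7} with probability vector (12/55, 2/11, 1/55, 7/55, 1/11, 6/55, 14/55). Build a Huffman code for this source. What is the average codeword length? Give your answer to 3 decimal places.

Repeatedly combine the two least-probable nodes; the expected code length is the sum of the merged weights.
merge 1/55 + 1/11 → 6/55
merge 6/55 + 6/55 → 12/55
merge 7/55 + 2/11 → 17/55
merge 12/55 + 12/55 → 24/55
merge 14/55 + 17/55 → 31/55
merge 24/55 + 31/55 → 1
L = 6/55 + 12/55 + 17/55 + 24/55 + 31/55 + 1 = 29/11 ≈ 2.636 bits/symbol.

2.636 bits/symbol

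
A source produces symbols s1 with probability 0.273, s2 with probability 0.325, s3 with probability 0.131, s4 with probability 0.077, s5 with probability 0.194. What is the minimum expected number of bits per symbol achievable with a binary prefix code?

2.208 bits/symbol

Repeatedly combine the two least-probable nodes; the expected code length is the sum of the merged weights.
merge 77/1000 + 131/1000 → 26/125
merge 97/500 + 26/125 → 201/500
merge 273/1000 + 13/40 → 299/500
merge 201/500 + 299/500 → 1
L = 26/125 + 201/500 + 299/500 + 1 = 276/125 = 2.208 bits/symbol.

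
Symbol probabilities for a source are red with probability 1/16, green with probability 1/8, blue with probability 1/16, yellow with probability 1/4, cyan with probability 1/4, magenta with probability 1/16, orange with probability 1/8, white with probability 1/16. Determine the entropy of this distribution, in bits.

Each probability is a power of 1/2, so log₂(1/p) is an integer.
H = Σ p·log₂(1/p) = 1/16·4 + 1/8·3 + 1/16·4 + 1/4·2 + 1/4·2 + 1/16·4 + 1/8·3 + 1/16·4 = 2.75 bits.

2.75 bits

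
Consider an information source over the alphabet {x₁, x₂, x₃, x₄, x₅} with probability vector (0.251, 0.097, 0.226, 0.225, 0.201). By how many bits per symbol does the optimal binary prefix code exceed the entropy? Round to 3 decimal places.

0.037 bits

Entropy H = −Σ p log₂ p ≈ 2.2614 bits.
Huffman merges: 97/1000+201/1000→149/500; 9/40+113/500→451/1000; 251/1000+149/500→549/1000; 451/1000+549/1000→1. L = 1149/500 ≈ 2.2980.
L − H = 2.2980 − 2.2614 = 0.037 bits.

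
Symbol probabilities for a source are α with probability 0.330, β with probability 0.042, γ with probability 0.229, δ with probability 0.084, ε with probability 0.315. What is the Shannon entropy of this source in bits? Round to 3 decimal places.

H = −Σ pᵢ log₂ pᵢ.
−0.330·log₂(0.330) = 0.5278
−0.042·log₂(0.042) = 0.1921
−0.229·log₂(0.229) = 0.4870
−0.084·log₂(0.084) = 0.3002
−0.315·log₂(0.315) = 0.5250
Sum ≈ 2.0320 → 2.032 bits.

2.032 bits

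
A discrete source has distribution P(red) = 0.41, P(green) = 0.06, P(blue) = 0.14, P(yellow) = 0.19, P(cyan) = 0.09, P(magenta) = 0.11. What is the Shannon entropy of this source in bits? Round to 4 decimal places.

2.2862 bits

H = −Σ pᵢ log₂ pᵢ.
−0.41·log₂(0.41) = 0.5274
−0.06·log₂(0.06) = 0.2435
−0.14·log₂(0.14) = 0.3971
−0.19·log₂(0.19) = 0.4552
−0.09·log₂(0.09) = 0.3127
−0.11·log₂(0.11) = 0.3503
Sum ≈ 2.2862 → 2.2862 bits.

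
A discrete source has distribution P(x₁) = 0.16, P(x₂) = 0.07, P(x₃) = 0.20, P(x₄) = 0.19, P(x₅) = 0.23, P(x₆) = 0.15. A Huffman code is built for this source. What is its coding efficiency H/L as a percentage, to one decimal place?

Entropy H = −Σ p log₂ p ≈ 2.5094 bits.
Huffman merges: 7/100+3/20→11/50; 4/25+19/100→7/20; 1/5+11/50→21/50; 23/100+7/20→29/50; 21/50+29/50→1. L = 257/100 ≈ 2.5700.
Efficiency = H/L = 2.5094/2.5700 = 97.6%.

97.6%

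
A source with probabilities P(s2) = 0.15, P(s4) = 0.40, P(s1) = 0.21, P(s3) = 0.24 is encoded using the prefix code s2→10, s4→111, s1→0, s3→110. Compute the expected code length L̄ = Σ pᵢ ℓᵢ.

2.43 bits/symbol

L̄ = Σ pᵢ·ℓᵢ = 0.15·2 + 0.40·3 + 0.21·1 + 0.24·3 = 2.43 bits/symbol.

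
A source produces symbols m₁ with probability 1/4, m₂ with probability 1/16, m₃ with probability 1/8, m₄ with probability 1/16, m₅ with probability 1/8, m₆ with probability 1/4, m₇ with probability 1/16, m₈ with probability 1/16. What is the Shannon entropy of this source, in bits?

Each probability is a power of 1/2, so log₂(1/p) is an integer.
H = Σ p·log₂(1/p) = 1/4·2 + 1/16·4 + 1/8·3 + 1/16·4 + 1/8·3 + 1/4·2 + 1/16·4 + 1/16·4 = 2.75 bits.

2.75 bits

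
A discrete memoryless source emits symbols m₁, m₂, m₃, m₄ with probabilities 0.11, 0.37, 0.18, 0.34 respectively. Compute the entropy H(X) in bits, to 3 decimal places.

H = −Σ pᵢ log₂ pᵢ.
−0.11·log₂(0.11) = 0.3503
−0.37·log₂(0.37) = 0.5307
−0.18·log₂(0.18) = 0.4453
−0.34·log₂(0.34) = 0.5292
Sum ≈ 1.8555 → 1.855 bits.

1.855 bits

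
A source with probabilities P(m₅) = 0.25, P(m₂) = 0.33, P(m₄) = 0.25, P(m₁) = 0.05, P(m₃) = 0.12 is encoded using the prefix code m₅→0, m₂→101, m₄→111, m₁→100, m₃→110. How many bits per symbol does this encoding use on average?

L̄ = Σ pᵢ·ℓᵢ = 0.25·1 + 0.33·3 + 0.25·3 + 0.05·3 + 0.12·3 = 2.5 bits/symbol.

2.5 bits/symbol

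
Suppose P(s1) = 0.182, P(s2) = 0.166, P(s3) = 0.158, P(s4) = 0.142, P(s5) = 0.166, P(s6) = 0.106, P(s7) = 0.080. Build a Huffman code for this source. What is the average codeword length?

Repeatedly combine the two least-probable nodes; the expected code length is the sum of the merged weights.
merge 2/25 + 53/500 → 93/500
merge 71/500 + 79/500 → 3/10
merge 83/500 + 83/500 → 83/250
merge 91/500 + 93/500 → 46/125
merge 3/10 + 83/250 → 79/125
merge 46/125 + 79/125 → 1
L = 93/500 + 3/10 + 83/250 + 46/125 + 79/125 + 1 = 1409/500 = 2.818 bits/symbol.

2.818 bits/symbol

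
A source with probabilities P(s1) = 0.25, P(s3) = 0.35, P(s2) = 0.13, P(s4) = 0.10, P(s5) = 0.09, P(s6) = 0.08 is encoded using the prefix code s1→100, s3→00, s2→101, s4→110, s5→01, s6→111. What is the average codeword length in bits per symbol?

2.56 bits/symbol

L̄ = Σ pᵢ·ℓᵢ = 0.25·3 + 0.35·2 + 0.13·3 + 0.10·3 + 0.09·2 + 0.08·3 = 2.56 bits/symbol.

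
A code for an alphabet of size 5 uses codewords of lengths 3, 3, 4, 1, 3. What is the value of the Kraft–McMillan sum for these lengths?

With common denominator 2^4 = 16: Σ 2^(−ℓᵢ) = 2/16 + 2/16 + 1/16 + 8/16 + 2/16 = 15/16 = 0.9375.

0.9375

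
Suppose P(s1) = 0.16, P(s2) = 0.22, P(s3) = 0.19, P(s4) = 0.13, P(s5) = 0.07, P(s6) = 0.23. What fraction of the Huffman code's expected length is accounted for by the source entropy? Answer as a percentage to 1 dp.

97.9%

Entropy H = −Σ p log₂ p ≈ 2.4977 bits.
Huffman merges: 7/100+13/100→1/5; 4/25+19/100→7/20; 1/5+11/50→21/50; 23/100+7/20→29/50; 21/50+29/50→1. L = 51/20 ≈ 2.5500.
Efficiency = H/L = 2.4977/2.5500 = 97.9%.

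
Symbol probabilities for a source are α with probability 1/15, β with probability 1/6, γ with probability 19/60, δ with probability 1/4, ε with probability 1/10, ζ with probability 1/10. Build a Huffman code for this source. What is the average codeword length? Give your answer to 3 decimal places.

2.433 bits/symbol

Repeatedly combine the two least-probable nodes; the expected code length is the sum of the merged weights.
merge 1/15 + 1/10 → 1/6
merge 1/10 + 1/6 → 4/15
merge 1/6 + 1/4 → 5/12
merge 4/15 + 19/60 → 7/12
merge 5/12 + 7/12 → 1
L = 1/6 + 4/15 + 5/12 + 7/12 + 1 = 73/30 ≈ 2.433 bits/symbol.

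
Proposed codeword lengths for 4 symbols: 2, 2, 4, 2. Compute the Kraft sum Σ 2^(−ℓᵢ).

With common denominator 2^4 = 16: Σ 2^(−ℓᵢ) = 4/16 + 4/16 + 1/16 + 4/16 = 13/16 = 0.8125.

0.8125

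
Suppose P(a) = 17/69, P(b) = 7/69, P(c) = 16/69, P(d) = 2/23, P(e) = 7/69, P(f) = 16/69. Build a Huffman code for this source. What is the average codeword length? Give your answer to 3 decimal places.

2.478 bits/symbol

Repeatedly combine the two least-probable nodes; the expected code length is the sum of the merged weights.
merge 2/23 + 7/69 → 13/69
merge 7/69 + 13/69 → 20/69
merge 16/69 + 16/69 → 32/69
merge 17/69 + 20/69 → 37/69
merge 32/69 + 37/69 → 1
L = 13/69 + 20/69 + 32/69 + 37/69 + 1 = 57/23 ≈ 2.478 bits/symbol.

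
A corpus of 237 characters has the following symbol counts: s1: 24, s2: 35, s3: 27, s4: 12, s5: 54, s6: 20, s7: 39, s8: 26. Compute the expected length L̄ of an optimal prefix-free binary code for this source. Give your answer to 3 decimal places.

2.907 bits/symbol

Probabilities are the counts divided by 237.
Repeatedly combine the two least-probable nodes; the expected code length is the sum of the merged weights.
merge 4/79 + 20/237 → 32/237
merge 8/79 + 26/237 → 50/237
merge 9/79 + 32/237 → 59/237
merge 35/237 + 13/79 → 74/237
merge 50/237 + 18/79 → 104/237
merge 59/237 + 74/237 → 133/237
merge 104/237 + 133/237 → 1
L = 32/237 + 50/237 + 59/237 + 74/237 + 104/237 + 133/237 + 1 = 689/237 ≈ 2.907 bits/symbol.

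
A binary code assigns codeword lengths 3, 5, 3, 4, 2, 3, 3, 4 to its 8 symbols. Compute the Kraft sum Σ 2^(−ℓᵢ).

0.90625

With common denominator 2^5 = 32: Σ 2^(−ℓᵢ) = 4/32 + 1/32 + 4/32 + 2/32 + 8/32 + 4/32 + 4/32 + 2/32 = 29/32 = 0.90625.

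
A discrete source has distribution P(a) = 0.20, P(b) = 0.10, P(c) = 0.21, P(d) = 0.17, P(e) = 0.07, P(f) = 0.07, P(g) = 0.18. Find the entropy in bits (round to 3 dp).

H = −Σ pᵢ log₂ pᵢ.
−0.20·log₂(0.20) = 0.4644
−0.10·log₂(0.10) = 0.3322
−0.21·log₂(0.21) = 0.4728
−0.17·log₂(0.17) = 0.4346
−0.07·log₂(0.07) = 0.2686
−0.07·log₂(0.07) = 0.2686
−0.18·log₂(0.18) = 0.4453
Sum ≈ 2.6864 → 2.686 bits.

2.686 bits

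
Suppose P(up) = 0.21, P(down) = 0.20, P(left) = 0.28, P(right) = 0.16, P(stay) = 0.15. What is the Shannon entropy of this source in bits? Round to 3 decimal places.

H = −Σ pᵢ log₂ pᵢ.
−0.21·log₂(0.21) = 0.4728
−0.20·log₂(0.20) = 0.4644
−0.28·log₂(0.28) = 0.5142
−0.16·log₂(0.16) = 0.4230
−0.15·log₂(0.15) = 0.4105
Sum ≈ 2.2850 → 2.285 bits.

2.285 bits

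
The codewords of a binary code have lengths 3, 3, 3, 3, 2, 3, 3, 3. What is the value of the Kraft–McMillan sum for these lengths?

1.125

With common denominator 2^3 = 8: Σ 2^(−ℓᵢ) = 1/8 + 1/8 + 1/8 + 1/8 + 2/8 + 1/8 + 1/8 + 1/8 = 9/8 = 1.125.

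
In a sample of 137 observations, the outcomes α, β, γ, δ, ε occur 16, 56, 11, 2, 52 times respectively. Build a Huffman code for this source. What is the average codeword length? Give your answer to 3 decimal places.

1.898 bits/symbol

Probabilities are the counts divided by 137.
Repeatedly combine the two least-probable nodes; the expected code length is the sum of the merged weights.
merge 2/137 + 11/137 → 13/137
merge 13/137 + 16/137 → 29/137
merge 29/137 + 52/137 → 81/137
merge 56/137 + 81/137 → 1
L = 13/137 + 29/137 + 81/137 + 1 = 260/137 ≈ 1.898 bits/symbol.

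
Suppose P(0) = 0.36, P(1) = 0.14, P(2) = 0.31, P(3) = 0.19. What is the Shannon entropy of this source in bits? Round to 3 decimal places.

1.907 bits

H = −Σ pᵢ log₂ pᵢ.
−0.36·log₂(0.36) = 0.5306
−0.14·log₂(0.14) = 0.3971
−0.31·log₂(0.31) = 0.5238
−0.19·log₂(0.19) = 0.4552
Sum ≈ 1.9067 → 1.907 bits.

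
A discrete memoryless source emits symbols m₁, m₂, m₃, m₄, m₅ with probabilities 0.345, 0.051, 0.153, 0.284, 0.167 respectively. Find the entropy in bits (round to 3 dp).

H = −Σ pᵢ log₂ pᵢ.
−0.345·log₂(0.345) = 0.5297
−0.051·log₂(0.051) = 0.2190
−0.153·log₂(0.153) = 0.4144
−0.284·log₂(0.284) = 0.5158
−0.167·log₂(0.167) = 0.4312
Sum ≈ 2.1100 → 2.110 bits.

2.110 bits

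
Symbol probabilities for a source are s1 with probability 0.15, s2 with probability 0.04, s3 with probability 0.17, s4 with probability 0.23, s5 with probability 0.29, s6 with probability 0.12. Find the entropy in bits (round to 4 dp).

H = −Σ pᵢ log₂ pᵢ.
−0.15·log₂(0.15) = 0.4105
−0.04·log₂(0.04) = 0.1858
−0.17·log₂(0.17) = 0.4346
−0.23·log₂(0.23) = 0.4877
−0.29·log₂(0.29) = 0.5179
−0.12·log₂(0.12) = 0.3671
Sum ≈ 2.4035 → 2.4035 bits.

2.4035 bits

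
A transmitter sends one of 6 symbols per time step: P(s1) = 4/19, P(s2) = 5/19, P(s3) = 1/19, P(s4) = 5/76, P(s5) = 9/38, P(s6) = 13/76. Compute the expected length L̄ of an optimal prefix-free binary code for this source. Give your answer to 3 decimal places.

Repeatedly combine the two least-probable nodes; the expected code length is the sum of the merged weights.
merge 1/19 + 5/76 → 9/76
merge 9/76 + 13/76 → 11/38
merge 4/19 + 9/38 → 17/38
merge 5/19 + 11/38 → 21/38
merge 17/38 + 21/38 → 1
L = 9/76 + 11/38 + 17/38 + 21/38 + 1 = 183/76 ≈ 2.408 bits/symbol.

2.408 bits/symbol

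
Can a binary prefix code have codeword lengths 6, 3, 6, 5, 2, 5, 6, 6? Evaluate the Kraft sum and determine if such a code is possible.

With common denominator 2^6 = 64: Σ 2^(−ℓᵢ) = 1/64 + 8/64 + 1/64 + 2/64 + 16/64 + 2/64 + 1/64 + 1/64 = 32/64 = 0.5.
Kraft's inequality requires Σ ≤ 1; here Σ = 0.5 ≤ 1, so such a prefix code exists.

0.5; yes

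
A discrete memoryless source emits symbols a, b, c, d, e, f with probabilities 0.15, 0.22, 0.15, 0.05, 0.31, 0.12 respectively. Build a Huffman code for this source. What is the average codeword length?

2.47 bits/symbol

Repeatedly combine the two least-probable nodes; the expected code length is the sum of the merged weights.
merge 1/20 + 3/25 → 17/100
merge 3/20 + 3/20 → 3/10
merge 17/100 + 11/50 → 39/100
merge 3/10 + 31/100 → 61/100
merge 39/100 + 61/100 → 1
L = 17/100 + 3/10 + 39/100 + 61/100 + 1 = 247/100 = 2.47 bits/symbol.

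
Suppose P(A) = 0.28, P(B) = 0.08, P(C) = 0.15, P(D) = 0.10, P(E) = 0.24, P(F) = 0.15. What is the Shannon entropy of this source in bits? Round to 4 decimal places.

H = −Σ pᵢ log₂ pᵢ.
−0.28·log₂(0.28) = 0.5142
−0.08·log₂(0.08) = 0.2915
−0.15·log₂(0.15) = 0.4105
−0.10·log₂(0.10) = 0.3322
−0.24·log₂(0.24) = 0.4941
−0.15·log₂(0.15) = 0.4105
Sum ≈ 2.4531 → 2.4531 bits.

2.4531 bits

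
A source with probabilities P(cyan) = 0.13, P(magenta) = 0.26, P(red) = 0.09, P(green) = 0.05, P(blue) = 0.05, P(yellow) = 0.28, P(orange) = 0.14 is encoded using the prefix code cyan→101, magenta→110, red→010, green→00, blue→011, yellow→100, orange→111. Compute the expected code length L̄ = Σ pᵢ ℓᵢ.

L̄ = Σ pᵢ·ℓᵢ = 0.13·3 + 0.26·3 + 0.09·3 + 0.05·2 + 0.05·3 + 0.28·3 + 0.14·3 = 2.95 bits/symbol.

2.95 bits/symbol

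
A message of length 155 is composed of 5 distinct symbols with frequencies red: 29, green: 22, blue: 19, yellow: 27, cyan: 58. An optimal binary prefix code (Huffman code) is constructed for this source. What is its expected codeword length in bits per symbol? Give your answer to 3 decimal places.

2.252 bits/symbol

Probabilities are the counts divided by 155.
Repeatedly combine the two least-probable nodes; the expected code length is the sum of the merged weights.
merge 19/155 + 22/155 → 41/155
merge 27/155 + 29/155 → 56/155
merge 41/155 + 56/155 → 97/155
merge 58/155 + 97/155 → 1
L = 41/155 + 56/155 + 97/155 + 1 = 349/155 ≈ 2.252 bits/symbol.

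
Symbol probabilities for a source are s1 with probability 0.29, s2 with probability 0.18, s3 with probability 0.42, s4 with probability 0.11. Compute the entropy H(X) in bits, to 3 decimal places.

1.839 bits

H = −Σ pᵢ log₂ pᵢ.
−0.29·log₂(0.29) = 0.5179
−0.18·log₂(0.18) = 0.4453
−0.42·log₂(0.42) = 0.5256
−0.11·log₂(0.11) = 0.3503
Sum ≈ 1.8391 → 1.839 bits.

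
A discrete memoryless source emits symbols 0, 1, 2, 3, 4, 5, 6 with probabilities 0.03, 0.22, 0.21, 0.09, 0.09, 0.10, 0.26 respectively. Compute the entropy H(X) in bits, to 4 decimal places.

H = −Σ pᵢ log₂ pᵢ.
−0.03·log₂(0.03) = 0.1518
−0.22·log₂(0.22) = 0.4806
−0.21·log₂(0.21) = 0.4728
−0.09·log₂(0.09) = 0.3127
−0.09·log₂(0.09) = 0.3127
−0.10·log₂(0.10) = 0.3322
−0.26·log₂(0.26) = 0.5053
Sum ≈ 2.5680 → 2.5680 bits.

2.5680 bits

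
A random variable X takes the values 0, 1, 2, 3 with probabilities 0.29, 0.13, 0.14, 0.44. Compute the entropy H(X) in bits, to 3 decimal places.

1.819 bits

H = −Σ pᵢ log₂ pᵢ.
−0.29·log₂(0.29) = 0.5179
−0.13·log₂(0.13) = 0.3826
−0.14·log₂(0.14) = 0.3971
−0.44·log₂(0.44) = 0.5211
Sum ≈ 1.8188 → 1.819 bits.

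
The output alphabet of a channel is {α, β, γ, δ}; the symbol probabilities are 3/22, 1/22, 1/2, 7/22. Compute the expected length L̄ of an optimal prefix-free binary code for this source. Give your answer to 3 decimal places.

Repeatedly combine the two least-probable nodes; the expected code length is the sum of the merged weights.
merge 1/22 + 3/22 → 2/11
merge 2/11 + 7/22 → 1/2
merge 1/2 + 1/2 → 1
L = 2/11 + 1/2 + 1 = 37/22 ≈ 1.682 bits/symbol.

1.682 bits/symbol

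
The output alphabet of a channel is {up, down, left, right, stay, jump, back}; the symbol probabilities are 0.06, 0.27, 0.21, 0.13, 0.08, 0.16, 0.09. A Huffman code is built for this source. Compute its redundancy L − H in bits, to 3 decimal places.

Entropy H = −Σ p log₂ p ≈ 2.6362 bits.
Huffman merges: 3/50+2/25→7/50; 9/100+13/100→11/50; 7/50+4/25→3/10; 21/100+11/50→43/100; 27/100+3/10→57/100; 43/100+57/100→1. L = 133/50 ≈ 2.6600.
L − H = 2.6600 − 2.6362 = 0.024 bits.

0.024 bits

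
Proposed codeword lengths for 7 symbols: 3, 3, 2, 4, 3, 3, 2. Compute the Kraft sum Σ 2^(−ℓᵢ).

With common denominator 2^4 = 16: Σ 2^(−ℓᵢ) = 2/16 + 2/16 + 4/16 + 1/16 + 2/16 + 2/16 + 4/16 = 17/16 = 1.0625.

1.0625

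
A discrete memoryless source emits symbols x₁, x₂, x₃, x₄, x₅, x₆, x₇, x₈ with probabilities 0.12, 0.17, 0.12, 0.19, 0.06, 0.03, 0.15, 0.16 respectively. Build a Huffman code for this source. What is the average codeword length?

2.9 bits/symbol

Repeatedly combine the two least-probable nodes; the expected code length is the sum of the merged weights.
merge 3/100 + 3/50 → 9/100
merge 9/100 + 3/25 → 21/100
merge 3/25 + 3/20 → 27/100
merge 4/25 + 17/100 → 33/100
merge 19/100 + 21/100 → 2/5
merge 27/100 + 33/100 → 3/5
merge 2/5 + 3/5 → 1
L = 9/100 + 21/100 + 27/100 + 33/100 + 2/5 + 3/5 + 1 = 29/10 = 2.9 bits/symbol.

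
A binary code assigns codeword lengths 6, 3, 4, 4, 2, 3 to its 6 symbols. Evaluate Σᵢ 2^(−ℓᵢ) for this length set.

With common denominator 2^6 = 64: Σ 2^(−ℓᵢ) = 1/64 + 8/64 + 4/64 + 4/64 + 16/64 + 8/64 = 41/64 = 0.640625.

0.640625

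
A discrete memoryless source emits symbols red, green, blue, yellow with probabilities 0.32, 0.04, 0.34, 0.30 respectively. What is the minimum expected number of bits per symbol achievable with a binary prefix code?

2 bits/symbol

Repeatedly combine the two least-probable nodes; the expected code length is the sum of the merged weights.
merge 1/25 + 3/10 → 17/50
merge 8/25 + 17/50 → 33/50
merge 17/50 + 33/50 → 1
L = 17/50 + 33/50 + 1 = 2 bits/symbol.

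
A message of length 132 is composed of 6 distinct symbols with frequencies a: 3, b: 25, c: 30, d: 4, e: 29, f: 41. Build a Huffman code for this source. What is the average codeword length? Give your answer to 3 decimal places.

2.295 bits/symbol

Probabilities are the counts divided by 132.
Repeatedly combine the two least-probable nodes; the expected code length is the sum of the merged weights.
merge 1/44 + 1/33 → 7/132
merge 7/132 + 25/132 → 8/33
merge 29/132 + 5/22 → 59/132
merge 8/33 + 41/132 → 73/132
merge 59/132 + 73/132 → 1
L = 7/132 + 8/33 + 59/132 + 73/132 + 1 = 101/44 ≈ 2.295 bits/symbol.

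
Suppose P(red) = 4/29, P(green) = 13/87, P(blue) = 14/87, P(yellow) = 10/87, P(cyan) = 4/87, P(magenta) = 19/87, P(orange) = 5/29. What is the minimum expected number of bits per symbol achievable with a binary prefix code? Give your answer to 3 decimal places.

2.770 bits/symbol

Repeatedly combine the two least-probable nodes; the expected code length is the sum of the merged weights.
merge 4/87 + 10/87 → 14/87
merge 4/29 + 13/87 → 25/87
merge 14/87 + 14/87 → 28/87
merge 5/29 + 19/87 → 34/87
merge 25/87 + 28/87 → 53/87
merge 34/87 + 53/87 → 1
L = 14/87 + 25/87 + 28/87 + 34/87 + 53/87 + 1 = 241/87 ≈ 2.770 bits/symbol.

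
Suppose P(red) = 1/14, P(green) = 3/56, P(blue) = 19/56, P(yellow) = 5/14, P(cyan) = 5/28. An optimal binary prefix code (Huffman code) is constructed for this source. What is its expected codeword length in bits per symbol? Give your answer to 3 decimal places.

Repeatedly combine the two least-probable nodes; the expected code length is the sum of the merged weights.
merge 3/56 + 1/14 → 1/8
merge 1/8 + 5/28 → 17/56
merge 17/56 + 19/56 → 9/14
merge 5/14 + 9/14 → 1
L = 1/8 + 17/56 + 9/14 + 1 = 29/14 ≈ 2.071 bits/symbol.

2.071 bits/symbol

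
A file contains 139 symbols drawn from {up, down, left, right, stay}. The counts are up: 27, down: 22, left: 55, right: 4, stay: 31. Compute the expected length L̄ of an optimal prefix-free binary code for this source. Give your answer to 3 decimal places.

2.173 bits/symbol

Probabilities are the counts divided by 139.
Repeatedly combine the two least-probable nodes; the expected code length is the sum of the merged weights.
merge 4/139 + 22/139 → 26/139
merge 26/139 + 27/139 → 53/139
merge 31/139 + 53/139 → 84/139
merge 55/139 + 84/139 → 1
L = 26/139 + 53/139 + 84/139 + 1 = 302/139 ≈ 2.173 bits/symbol.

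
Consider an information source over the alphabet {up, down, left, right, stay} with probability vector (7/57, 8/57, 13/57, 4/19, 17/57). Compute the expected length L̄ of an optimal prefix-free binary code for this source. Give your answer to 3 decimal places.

Repeatedly combine the two least-probable nodes; the expected code length is the sum of the merged weights.
merge 7/57 + 8/57 → 5/19
merge 4/19 + 13/57 → 25/57
merge 5/19 + 17/57 → 32/57
merge 25/57 + 32/57 → 1
L = 5/19 + 25/57 + 32/57 + 1 = 43/19 ≈ 2.263 bits/symbol.

2.263 bits/symbol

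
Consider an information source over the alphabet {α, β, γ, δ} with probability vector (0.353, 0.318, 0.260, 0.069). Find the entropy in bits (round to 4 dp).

1.8274 bits

H = −Σ pᵢ log₂ pᵢ.
−0.353·log₂(0.353) = 0.5303
−0.318·log₂(0.318) = 0.5256
−0.260·log₂(0.260) = 0.5053
−0.069·log₂(0.069) = 0.2662
Sum ≈ 1.8274 → 1.8274 bits.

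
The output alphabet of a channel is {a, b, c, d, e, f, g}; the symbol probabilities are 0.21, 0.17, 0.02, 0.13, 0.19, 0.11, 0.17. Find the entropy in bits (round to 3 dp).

H = −Σ pᵢ log₂ pᵢ.
−0.21·log₂(0.21) = 0.4728
−0.17·log₂(0.17) = 0.4346
−0.02·log₂(0.02) = 0.1129
−0.13·log₂(0.13) = 0.3826
−0.19·log₂(0.19) = 0.4552
−0.11·log₂(0.11) = 0.3503
−0.17·log₂(0.17) = 0.4346
Sum ≈ 2.6430 → 2.643 bits.

2.643 bits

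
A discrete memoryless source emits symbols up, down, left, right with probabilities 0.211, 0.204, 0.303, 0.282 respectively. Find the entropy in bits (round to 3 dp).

1.978 bits

H = −Σ pᵢ log₂ pᵢ.
−0.211·log₂(0.211) = 0.4736
−0.204·log₂(0.204) = 0.4678
−0.303·log₂(0.303) = 0.5220
−0.282·log₂(0.282) = 0.5150
Sum ≈ 1.9784 → 1.978 bits.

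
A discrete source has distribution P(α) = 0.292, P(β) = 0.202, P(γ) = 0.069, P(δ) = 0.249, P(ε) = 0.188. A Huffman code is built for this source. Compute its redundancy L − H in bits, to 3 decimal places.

Entropy H = −Σ p log₂ p ≈ 2.2036 bits.
Huffman merges: 69/1000+47/250→257/1000; 101/500+249/1000→451/1000; 257/1000+73/250→549/1000; 451/1000+549/1000→1. L = 2257/1000 ≈ 2.2570.
L − H = 2.2570 − 2.2036 = 0.053 bits.

0.053 bits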